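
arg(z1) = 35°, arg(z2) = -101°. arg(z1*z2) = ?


arg(z1*z2) = 35° - 101° = -66°
Normalized to (-180°, 180°]: -66°

-66°


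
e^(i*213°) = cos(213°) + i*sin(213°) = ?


cos(213°) = -0.8387
sin(213°) = -0.5446

e^(i*213°) = -0.8387 - 0.5446i


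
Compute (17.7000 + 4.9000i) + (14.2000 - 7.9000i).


Real: 17.7 + 14.2 = 31.9
Imag: 4.9 - 7.9 = -3

31.9000 - 3.0000i


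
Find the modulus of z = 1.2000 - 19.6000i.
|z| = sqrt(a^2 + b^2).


|z| = sqrt(1.2^2 + (-19.6)^2) = sqrt(1.44 + 384.16) = sqrt(385.6) = 19.6367

|z| = 19.6367


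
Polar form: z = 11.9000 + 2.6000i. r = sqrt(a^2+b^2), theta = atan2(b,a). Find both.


r = sqrt(141.61+6.76) = sqrt(148.37) = 12.1807
theta = atan2(2.6, 11.9) = 12.3247 degrees

r = 12.1807, theta = 12.3247 degrees


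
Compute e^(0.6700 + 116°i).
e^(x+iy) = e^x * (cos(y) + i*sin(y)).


e^0.6700 = 1.95424
cos(116°) = -0.4384
sin(116°) = 0.8988
Real = 1.95424*(-0.4384) = -0.8567
Imag = 1.95424*0.8988 = 1.7565

-0.8567 + 1.7565i


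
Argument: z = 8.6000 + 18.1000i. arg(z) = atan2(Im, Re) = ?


Re = 8.6, Im = 18.1
arg = atan2(18.1, 8.6) = 64.5858 degrees

arg(z) = 64.5858 degrees


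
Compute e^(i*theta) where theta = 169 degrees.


cos(169°) = -0.9816
sin(169°) = 0.1908

e^(i*169°) = -0.9816 + 0.1908i


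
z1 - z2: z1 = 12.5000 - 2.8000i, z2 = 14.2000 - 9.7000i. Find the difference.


Real: 12.5 - 14.2 = -1.7
Imag: -2.8 + 9.7 = 6.9

-1.7000 + 6.9000i


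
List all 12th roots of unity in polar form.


The 12th roots of unity are cis(360k/12°) for k=0..11
Angle step = 360/12 = 30°
Primitive root: cis(30°)
Primitive root = 0.8660 + 0.5000i

12 roots at angles: 0°, 30°, 60°, 90°, 120°, 150°, 180°, 210°, 240°, 270°, 300°, 330°


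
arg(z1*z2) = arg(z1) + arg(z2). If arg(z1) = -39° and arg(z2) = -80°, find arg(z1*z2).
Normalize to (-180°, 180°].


arg(z1*z2) = -39° - 80° = -119°
Normalized to (-180°, 180°]: -119°

-119°


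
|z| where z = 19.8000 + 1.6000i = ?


|z| = sqrt(19.8^2 + 1.6^2) = sqrt(392.04 + 2.56) = sqrt(394.6) = 19.8645

|z| = 19.8645


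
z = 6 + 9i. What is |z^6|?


|z| = sqrt(36+81) = sqrt(117) = 10.8167
|z^6| = |z|^6 = (sqrt(117))^6 = 117^3 = 1601613

|z^6| = 1601613


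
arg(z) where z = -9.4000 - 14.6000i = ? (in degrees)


Re = -9.4, Im = -14.6
arg = atan2(-14.6, -9.4) = -122.7749 degrees

arg(z) = -122.7749 degrees


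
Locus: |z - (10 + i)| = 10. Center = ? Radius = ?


|z - z0| = r is a circle with center z0 and radius r.
Center = (10, 1), radius = 10

Circle with center (10, 1) and radius 10


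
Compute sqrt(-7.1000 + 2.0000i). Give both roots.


|z| = sqrt(50.41+4) = 7.3763
sqrt((|z|+a)/2) = sqrt((7.3763+(-7.1))/2) = sqrt(0.1382) = 0.3717
sqrt((|z|-a)/2) = sqrt((7.3763-(-7.1))/2) = sqrt(7.2382) = 2.6904

±(0.3717 + 2.6904i) i.e. 0.3717 + 2.6904i and -0.3717 - 2.6904i


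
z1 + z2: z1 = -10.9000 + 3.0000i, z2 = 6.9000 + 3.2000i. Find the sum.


Real: -10.9 + 6.9 = -4
Imag: 3 + 3.2 = 6.2

-4.0000 + 6.2000i


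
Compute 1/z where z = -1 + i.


|z|^2 = 1+1 = 2
1/z = (-1 - 1i)/2

1/z = -0.5000 - 0.5000i


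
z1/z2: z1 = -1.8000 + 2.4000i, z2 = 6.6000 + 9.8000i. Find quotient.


Conjugate of z2 = 6.6000 - 9.8000i
Numerator: (-1.8000 + 2.4000i)(6.6000 - 9.8000i) = 11.6400 + 33.4800i
Denominator: 6.6^2 + 9.8^2 = 139.6
Result = (11.6400 + 33.4800i)/139.6

0.0834 + 0.2398i


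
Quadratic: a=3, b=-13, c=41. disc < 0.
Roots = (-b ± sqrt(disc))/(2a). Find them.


disc = (-13)^2 - 4*3*41 = 169 - 492 = -323
sqrt(|disc|) = sqrt(323) = 17.9722
Real part = 13/(2*3) = 2.1667
Imag part = 17.9722/(2*3) = 2.9954

2.1667 ± 2.9954i


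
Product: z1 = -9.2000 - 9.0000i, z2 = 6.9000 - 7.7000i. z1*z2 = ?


Real = -9.2*6.9 - (-9)*(-7.7) = -63.48 - 69.3 = -132.78
Imag = -9.2*(-7.7) + 6.9*(-9) = 70.84 - (62.1) = 8.74

-132.7800 + 8.7400i


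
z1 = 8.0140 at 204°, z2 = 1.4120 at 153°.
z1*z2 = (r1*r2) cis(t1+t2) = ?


r = 8.0140 * 1.4120 = 11.3158
theta = 204° + 153° = 357° = 357° (mod 360)

11.3158 cis(357°)


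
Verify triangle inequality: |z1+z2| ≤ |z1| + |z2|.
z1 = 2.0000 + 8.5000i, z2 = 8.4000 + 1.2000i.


|z1| = sqrt(2^2 + 8.5^2) = sqrt(76.25) = 8.7321
|z2| = sqrt(8.4^2 + 1.2^2) = sqrt(72) = 8.4853
z1+z2 = 10.4000 + 9.7000i
|z1+z2| = sqrt(202.25) = 14.2215
|z1|+|z2| = 8.7321 + 8.4853 = 17.2174

|z1+z2| = 14.2215 ≤ |z1|+|z2| = 17.2174 (verified)


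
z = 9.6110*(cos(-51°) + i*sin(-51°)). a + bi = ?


a = 9.6110*cos(-51°) = 9.6110*0.62932 = 6.0484
b = 9.6110*sin(-51°) = 9.6110*(-0.77714596) = -7.4691

6.0484 - 7.4691i


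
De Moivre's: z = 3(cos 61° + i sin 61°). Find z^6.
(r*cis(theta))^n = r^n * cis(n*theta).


r^6 = 3^6 = 729
n*theta = 6*61° = 366° = 6° (mod 360)
a = 729*cos(6°) = 725.0065
b = 729*sin(6°) = 76.2012

729 cis(6°) = 725.0065 + 76.2012i


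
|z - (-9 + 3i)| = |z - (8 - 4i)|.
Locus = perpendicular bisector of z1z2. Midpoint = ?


Equal distances means the locus is the perpendicular bisector of z1 and z2.
Midpoint = ((-9+8)/2, (3+(-4))/2) = (-0.5000, -0.5000)

Perpendicular bisector through (-0.5000, -0.5000)


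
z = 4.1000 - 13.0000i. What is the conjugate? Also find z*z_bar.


z_bar = 4.1000 + 13.0000i
z*z_bar = 4.1^2 + (-13)^2 = 16.81 + 169 = 185.81

z_bar = 4.1000 + 13.0000i, z*z_bar = 185.81


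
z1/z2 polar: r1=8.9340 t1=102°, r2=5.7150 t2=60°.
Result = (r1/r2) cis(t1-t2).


r = 8.9340 / 5.7150 = 1.5633
theta = 102° - 60° = 42° = 42° (mod 360)

1.5633 cis(42°)


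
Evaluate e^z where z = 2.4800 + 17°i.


e^2.4800 = 11.9413
cos(17°) = 0.9563
sin(17°) = 0.29237
Real = 11.9413*0.9563 = 11.4195
Imag = 11.9413*0.29237 = 3.4913

11.4195 + 3.4913i


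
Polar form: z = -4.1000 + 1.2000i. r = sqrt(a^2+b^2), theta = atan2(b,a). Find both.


r = sqrt(16.81+1.44) = sqrt(18.25) = 4.2720
theta = atan2(1.2, -4.1) = 163.6861 degrees

r = 4.2720, theta = 163.6861 degrees


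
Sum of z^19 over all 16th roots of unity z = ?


The roots are w_k = w^k with w = e^(2*pi*i/16), and (w^k)^19 = (w^19)^k.
So S = 1 + u + u^2 + ... + u^(15) with u = w^19.
19 = 1*16 + 3, so 19 is not a multiple of 16: u = (w^16)^1 * w^3 = w^3 ≠ 1 (w is a primitive 16th root), while u^16 = (w^16)^19 = 1.
Geometric series: S = (1 - u^16)/(1 - u) = (1 - 1)/(1 - u) = 0

S = 0


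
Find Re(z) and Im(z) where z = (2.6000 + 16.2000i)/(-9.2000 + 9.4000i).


Multiply by conjugate: (2.6000 + 16.2000i)(-9.2000 - 9.4000i) / ((-9.2)^2 + 9.4^2)
Numerator real = 2.6*(-9.2) + 16.2*9.4 = 128.36
Numerator imag = 16.2*(-9.2) - 2.6*9.4 = -173.48
Denominator = 173
Re(z) = 128.36/173 = 0.7420
Im(z) = -173.48/173 = -1.0028

Re(z) = 0.7420, Im(z) = -1.0028


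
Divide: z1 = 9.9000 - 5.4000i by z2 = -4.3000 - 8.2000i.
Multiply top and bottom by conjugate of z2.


Conjugate of z2 = -4.3000 + 8.2000i
Numerator: (9.9000 - 5.4000i)(-4.3000 + 8.2000i) = 1.7100 + 104.4000i
Denominator: (-4.3)^2 + (-8.2)^2 = 85.73
Result = (1.7100 + 104.4000i)/85.73

0.0199 + 1.2178i


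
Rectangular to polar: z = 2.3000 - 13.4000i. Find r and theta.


r = sqrt(5.29+179.56) = sqrt(184.85) = 13.5960
theta = atan2(-13.4, 2.3) = -80.2606 degrees

r = 13.5960, theta = -80.2606 degrees


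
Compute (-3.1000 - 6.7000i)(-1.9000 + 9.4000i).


Real = -3.1*(-1.9) - (-6.7)*9.4 = 5.89 - (-62.98) = 68.87
Imag = -3.1*9.4 - (1.9)*(-6.7) = -29.14 + 12.73 = -16.41

68.8700 - 16.4100i


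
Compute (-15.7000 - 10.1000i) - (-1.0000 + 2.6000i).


Real: -15.7 + 1 = -14.7
Imag: -10.1 - 2.6 = -12.7

-14.7000 - 12.7000i


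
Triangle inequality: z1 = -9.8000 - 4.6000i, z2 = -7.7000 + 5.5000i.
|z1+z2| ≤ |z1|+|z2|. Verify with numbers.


|z1| = sqrt((-9.8)^2 + (-4.6)^2) = sqrt(117.2) = 10.8259
|z2| = sqrt((-7.7)^2 + 5.5^2) = sqrt(89.54) = 9.4626
z1+z2 = -17.5000 + 0.9000i
|z1+z2| = sqrt(307.06) = 17.5231
|z1|+|z2| = 10.8259 + 9.4626 = 20.2885

|z1+z2| = 17.5231 ≤ |z1|+|z2| = 20.2885 (verified)


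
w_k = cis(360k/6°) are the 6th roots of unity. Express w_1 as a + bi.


Angle = 360*1/6 = 60°
a = cos(60°) = 0.5000
b = sin(60°) = 0.8660

0.5000 + 0.8660i


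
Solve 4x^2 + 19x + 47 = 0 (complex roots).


disc = 19^2 - 4*4*47 = 361 - 752 = -391
sqrt(|disc|) = sqrt(391) = 19.7737
Real part = -19/(2*4) = -2.3750
Imag part = 19.7737/(2*4) = 2.4717

-2.3750 ± 2.4717i


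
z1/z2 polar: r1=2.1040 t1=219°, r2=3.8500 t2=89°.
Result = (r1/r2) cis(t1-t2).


r = 2.1040 / 3.8500 = 0.5465
theta = 219° - 89° = 130° = 130° (mod 360)

0.5465 cis(130°)


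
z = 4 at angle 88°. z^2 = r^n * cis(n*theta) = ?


r^2 = 4^2 = 16
n*theta = 2*88° = 176° = 176° (mod 360)
a = 16*cos(176°) = -15.9610
b = 16*sin(176°) = 1.1161

16 cis(176°) = -15.9610 + 1.1161i


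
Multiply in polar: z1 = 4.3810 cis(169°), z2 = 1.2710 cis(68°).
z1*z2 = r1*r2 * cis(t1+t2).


r = 4.3810 * 1.2710 = 5.5683
theta = 169° + 68° = 237° = 237° (mod 360)

5.5683 cis(237°)


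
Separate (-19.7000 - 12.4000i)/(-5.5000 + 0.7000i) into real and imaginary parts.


Multiply by conjugate: (-19.7000 - 12.4000i)(-5.5000 - 0.7000i) / ((-5.5)^2 + 0.7^2)
Numerator real = -19.7*(-5.5) - (12.4)*0.7 = 99.67
Numerator imag = -12.4*(-5.5) - (-19.7)*0.7 = 81.99
Denominator = 30.74
Re(z) = 99.67/30.74 = 3.2424
Im(z) = 81.99/30.74 = 2.6672

Re(z) = 3.2424, Im(z) = 2.6672


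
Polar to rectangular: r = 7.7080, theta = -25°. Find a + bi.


a = 7.7080*cos(-25°) = 7.7080*0.9063 = 6.9858
b = 7.7080*sin(-25°) = 7.7080*(-0.422618) = -3.2575

6.9858 - 3.2575i


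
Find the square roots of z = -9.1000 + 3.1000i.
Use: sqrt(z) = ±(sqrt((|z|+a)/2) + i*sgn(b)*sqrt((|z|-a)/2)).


|z| = sqrt(82.81+9.61) = 9.6135
sqrt((|z|+a)/2) = sqrt((9.6135+(-9.1))/2) = sqrt(0.2568) = 0.5067
sqrt((|z|-a)/2) = sqrt((9.6135-(-9.1))/2) = sqrt(9.3568) = 3.0589

±(0.5067 + 3.0589i) i.e. 0.5067 + 3.0589i and -0.5067 - 3.0589i


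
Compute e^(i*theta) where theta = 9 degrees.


cos(9°) = 0.9877
sin(9°) = 0.1564

e^(i*9°) = 0.9877 + 0.1564i


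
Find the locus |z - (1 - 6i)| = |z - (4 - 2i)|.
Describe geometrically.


Equal distances means the locus is the perpendicular bisector of z1 and z2.
Midpoint = ((1+4)/2, (-6+(-2))/2) = (2.5000, -4.0000)

Perpendicular bisector through (2.5000, -4.0000)


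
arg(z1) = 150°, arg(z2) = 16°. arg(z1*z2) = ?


arg(z1*z2) = 150° + 16° = 166°
Normalized to (-180°, 180°]: 166°

166°


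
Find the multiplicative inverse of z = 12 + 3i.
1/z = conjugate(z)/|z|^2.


|z|^2 = 144+9 = 153
1/z = (12 - 3i)/153

1/z = 0.0784 - 0.0196i


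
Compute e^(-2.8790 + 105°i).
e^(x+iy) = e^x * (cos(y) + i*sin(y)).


e^-2.8790 = 0.0562
cos(105°) = -0.2588
sin(105°) = 0.9659
Real = 0.0562*(-0.2588) = -0.0145
Imag = 0.0562*0.9659 = 0.0543

-0.0145 + 0.0543i


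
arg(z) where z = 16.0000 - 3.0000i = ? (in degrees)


Re = 16, Im = -3
arg = atan2(-3, 16) = -10.6197 degrees

arg(z) = -10.6197 degrees


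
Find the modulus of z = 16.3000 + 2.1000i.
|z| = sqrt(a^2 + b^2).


|z| = sqrt(16.3^2 + 2.1^2) = sqrt(265.69 + 4.41) = sqrt(270.1) = 16.4347

|z| = 16.4347


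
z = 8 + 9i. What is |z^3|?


|z| = sqrt(64+81) = sqrt(145) = 12.0416
|z^3| = |z|^3 = (sqrt(145))^3 = 145*sqrt(145)

|z^3| = 145*sqrt(145) ≈ 1746.0312


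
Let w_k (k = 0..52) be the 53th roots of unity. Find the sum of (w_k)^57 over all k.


The roots are w_k = w^k with w = e^(2*pi*i/53), and (w^k)^57 = (w^57)^k.
So S = 1 + u + u^2 + ... + u^(52) with u = w^57.
57 = 1*53 + 4, so 57 is not a multiple of 53: u = (w^53)^1 * w^4 = w^4 ≠ 1 (w is a primitive 53th root), while u^53 = (w^53)^57 = 1.
Geometric series: S = (1 - u^53)/(1 - u) = (1 - 1)/(1 - u) = 0

S = 0


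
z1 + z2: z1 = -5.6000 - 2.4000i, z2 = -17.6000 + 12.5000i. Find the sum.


Real: -5.6 - 17.6 = -23.2
Imag: -2.4 + 12.5 = 10.1

-23.2000 + 10.1000i


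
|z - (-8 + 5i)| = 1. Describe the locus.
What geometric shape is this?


|z - z0| = r is a circle with center z0 and radius r.
Center = (-8, 5), radius = 1

Circle with center (-8, 5) and radius 1


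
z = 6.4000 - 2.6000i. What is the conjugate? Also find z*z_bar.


z_bar = 6.4000 + 2.6000i
z*z_bar = 6.4^2 + (-2.6)^2 = 40.96 + 6.76 = 47.72

z_bar = 6.4000 + 2.6000i, z*z_bar = 47.72


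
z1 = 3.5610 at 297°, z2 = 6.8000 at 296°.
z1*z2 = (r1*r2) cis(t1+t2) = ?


r = 3.5610 * 6.8000 = 24.2148
theta = 297° + 296° = 593° = 233° (mod 360)

24.2148 cis(233°)


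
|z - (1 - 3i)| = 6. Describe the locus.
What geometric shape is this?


|z - z0| = r is a circle with center z0 and radius r.
Center = (1, -3), radius = 6

Circle with center (1, -3) and radius 6


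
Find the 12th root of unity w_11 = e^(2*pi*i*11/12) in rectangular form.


Angle = 360*11/12 = 330°
a = cos(330°) = 0.8660
b = sin(330°) = -0.5000

0.8660 - 0.5000i


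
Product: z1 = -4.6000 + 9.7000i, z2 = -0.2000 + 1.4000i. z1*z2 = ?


Real = -4.6*(-0.2) - 9.7*1.4 = 0.92 - 13.58 = -12.66
Imag = -4.6*1.4 - (0.2)*9.7 = -6.44 - (1.94) = -8.38

-12.6600 - 8.3800i


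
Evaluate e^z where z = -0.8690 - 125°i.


e^-0.8690 = 0.41937
cos(-125°) = -0.57358
sin(-125°) = -0.8192
Real = 0.41937*(-0.57358) = -0.2405
Imag = 0.41937*(-0.8192) = -0.3435

-0.2405 - 0.3435i


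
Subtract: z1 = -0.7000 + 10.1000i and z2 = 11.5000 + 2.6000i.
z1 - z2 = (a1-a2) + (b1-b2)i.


Real: -0.7 - 11.5 = -12.2
Imag: 10.1 - 2.6 = 7.5

-12.2000 + 7.5000i


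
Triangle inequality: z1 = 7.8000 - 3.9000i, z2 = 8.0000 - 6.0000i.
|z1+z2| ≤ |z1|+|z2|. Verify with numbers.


|z1| = sqrt(7.8^2 + (-3.9)^2) = sqrt(76.05) = 8.7207
|z2| = sqrt(8^2 + (-6)^2) = sqrt(100) = 10.0000
z1+z2 = 15.8000 - 9.9000i
|z1+z2| = sqrt(347.65) = 18.6454
|z1|+|z2| = 8.7207 + 10.0000 = 18.7207

|z1+z2| = 18.6454 ≤ |z1|+|z2| = 18.7207 (verified)


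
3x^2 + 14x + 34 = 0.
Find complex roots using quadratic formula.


disc = 14^2 - 4*3*34 = 196 - 408 = -212
sqrt(|disc|) = sqrt(212) = 14.5602
Real part = -14/(2*3) = -2.3333
Imag part = 14.5602/(2*3) = 2.4267

-2.3333 ± 2.4267i


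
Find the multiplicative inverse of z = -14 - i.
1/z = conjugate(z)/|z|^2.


|z|^2 = 196+1 = 197
1/z = (-14 + 1i)/197

1/z = -0.0711 + 0.0051i


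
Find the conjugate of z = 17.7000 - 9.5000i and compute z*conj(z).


z_bar = 17.7000 + 9.5000i
z*z_bar = 17.7^2 + (-9.5)^2 = 313.29 + 90.25 = 403.54

z_bar = 17.7000 + 9.5000i, z*z_bar = 403.54


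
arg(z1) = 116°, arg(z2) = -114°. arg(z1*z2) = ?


arg(z1*z2) = 116° - 114° = 2°
Normalized to (-180°, 180°]: 2°

2°


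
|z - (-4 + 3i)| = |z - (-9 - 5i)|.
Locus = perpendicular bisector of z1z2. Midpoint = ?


Equal distances means the locus is the perpendicular bisector of z1 and z2.
Midpoint = ((-4+(-9))/2, (3+(-5))/2) = (-6.5000, -1.0000)

Perpendicular bisector through (-6.5000, -1.0000)


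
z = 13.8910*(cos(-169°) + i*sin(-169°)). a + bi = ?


a = 13.8910*cos(-169°) = 13.8910*(-0.98163) = -13.6358
b = 13.8910*sin(-169°) = 13.8910*(-0.19081) = -2.6505

-13.6358 - 2.6505i


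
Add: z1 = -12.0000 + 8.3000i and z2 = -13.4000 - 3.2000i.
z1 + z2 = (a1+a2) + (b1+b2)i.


Real: -12 - 13.4 = -25.4
Imag: 8.3 - 3.2 = 5.1

-25.4000 + 5.1000i


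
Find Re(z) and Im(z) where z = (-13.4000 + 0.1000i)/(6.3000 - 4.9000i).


Multiply by conjugate: (-13.4000 + 0.1000i)(6.3000 + 4.9000i) / (6.3^2 + (-4.9)^2)
Numerator real = -13.4*6.3 + 0.1*(-4.9) = -84.91
Numerator imag = 0.1*6.3 - (-13.4)*(-4.9) = -65.03
Denominator = 63.7
Re(z) = -84.91/63.7 = -1.3330
Im(z) = -65.03/63.7 = -1.0209

Re(z) = -1.3330, Im(z) = -1.0209


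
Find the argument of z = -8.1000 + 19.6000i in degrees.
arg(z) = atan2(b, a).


Re = -8.1, Im = 19.6
arg = atan2(19.6, -8.1) = 112.4536 degrees

arg(z) = 112.4536 degrees


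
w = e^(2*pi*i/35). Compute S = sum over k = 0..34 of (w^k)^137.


The roots are w_k = w^k with w = e^(2*pi*i/35), and (w^k)^137 = (w^137)^k.
So S = 1 + u + u^2 + ... + u^(34) with u = w^137.
137 = 3*35 + 32, so 137 is not a multiple of 35: u = (w^35)^3 * w^32 = w^32 ≠ 1 (w is a primitive 35th root), while u^35 = (w^35)^137 = 1.
Geometric series: S = (1 - u^35)/(1 - u) = (1 - 1)/(1 - u) = 0

S = 0


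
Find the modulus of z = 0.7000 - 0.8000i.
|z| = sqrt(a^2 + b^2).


|z| = sqrt(0.7^2 + (-0.8)^2) = sqrt(0.49 + 0.64) = sqrt(1.13) = 1.0630

|z| = 1.0630


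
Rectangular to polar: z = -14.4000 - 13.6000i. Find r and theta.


r = sqrt(207.36+184.96) = sqrt(392.32) = 19.8071
theta = atan2(-13.6, -14.4) = -136.6366 degrees

r = 19.8071, theta = -136.6366 degrees


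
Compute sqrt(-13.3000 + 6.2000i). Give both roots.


|z| = sqrt(176.89+38.44) = 14.6741
sqrt((|z|+a)/2) = sqrt((14.6741+(-13.3))/2) = sqrt(0.6871) = 0.8289
sqrt((|z|-a)/2) = sqrt((14.6741-(-13.3))/2) = sqrt(13.9871) = 3.7399

±(0.8289 + 3.7399i) i.e. 0.8289 + 3.7399i and -0.8289 - 3.7399i


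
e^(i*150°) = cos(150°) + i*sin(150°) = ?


cos(150°) = -0.8660
sin(150°) = 0.5000

e^(i*150°) = -0.8660 + 0.5000i


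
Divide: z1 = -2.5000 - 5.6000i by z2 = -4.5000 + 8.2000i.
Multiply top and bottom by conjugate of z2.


Conjugate of z2 = -4.5000 - 8.2000i
Numerator: (-2.5000 - 5.6000i)(-4.5000 - 8.2000i) = -34.6700 + 45.7000i
Denominator: (-4.5)^2 + 8.2^2 = 87.49
Result = (-34.6700 + 45.7000i)/87.49

-0.3963 + 0.5223i


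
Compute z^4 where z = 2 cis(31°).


r^4 = 2^4 = 16
n*theta = 4*31° = 124° = 124° (mod 360)
a = 16*cos(124°) = -8.9471
b = 16*sin(124°) = 13.2646

16 cis(124°) = -8.9471 + 13.2646i


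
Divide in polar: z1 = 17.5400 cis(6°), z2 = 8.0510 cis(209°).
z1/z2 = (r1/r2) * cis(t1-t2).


r = 17.5400 / 8.0510 = 2.1786
theta = 6° - 209° = -203° = 157° (mod 360)

2.1786 cis(157°)


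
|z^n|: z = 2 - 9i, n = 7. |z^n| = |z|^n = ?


|z| = sqrt(4+81) = sqrt(85) = 9.2195
|z^7| = |z|^7 = (sqrt(85))^7 = 85^3 * sqrt(85) = 614125*sqrt(85)

|z^7| = 614125*sqrt(85) ≈ 5661952.7398


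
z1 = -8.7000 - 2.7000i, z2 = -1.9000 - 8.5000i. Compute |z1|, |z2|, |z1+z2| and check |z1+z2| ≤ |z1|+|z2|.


|z1| = sqrt((-8.7)^2 + (-2.7)^2) = sqrt(82.98) = 9.1093
|z2| = sqrt((-1.9)^2 + (-8.5)^2) = sqrt(75.86) = 8.7098
z1+z2 = -10.6000 - 11.2000i
|z1+z2| = sqrt(237.8) = 15.4208
|z1|+|z2| = 9.1093 + 8.7098 = 17.8191

|z1+z2| = 15.4208 ≤ |z1|+|z2| = 17.8191 (verified)


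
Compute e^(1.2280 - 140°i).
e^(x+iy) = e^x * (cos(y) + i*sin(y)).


e^1.2280 = 3.4144
cos(-140°) = -0.76604
sin(-140°) = -0.64279
Real = 3.4144*(-0.76604) = -2.6156
Imag = 3.4144*(-0.64279) = -2.1947

-2.6156 - 2.1947i


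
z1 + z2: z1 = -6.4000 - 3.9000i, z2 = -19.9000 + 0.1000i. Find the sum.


Real: -6.4 - 19.9 = -26.3
Imag: -3.9 + 0.1 = -3.8

-26.3000 - 3.8000i


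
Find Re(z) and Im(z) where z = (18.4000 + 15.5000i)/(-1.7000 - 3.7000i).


Multiply by conjugate: (18.4000 + 15.5000i)(-1.7000 + 3.7000i) / ((-1.7)^2 + (-3.7)^2)
Numerator real = 18.4*(-1.7) + 15.5*(-3.7) = -88.63
Numerator imag = 15.5*(-1.7) - 18.4*(-3.7) = 41.73
Denominator = 16.58
Re(z) = -88.63/16.58 = -5.3456
Im(z) = 41.73/16.58 = 2.5169

Re(z) = -5.3456, Im(z) = 2.5169


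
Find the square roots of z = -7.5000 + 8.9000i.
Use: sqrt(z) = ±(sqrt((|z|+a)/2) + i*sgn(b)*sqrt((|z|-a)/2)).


|z| = sqrt(56.25+79.21) = 11.6387
sqrt((|z|+a)/2) = sqrt((11.6387+(-7.5))/2) = sqrt(2.0694) = 1.4385
sqrt((|z|-a)/2) = sqrt((11.6387-(-7.5))/2) = sqrt(9.5694) = 3.0934

±(1.4385 + 3.0934i) i.e. 1.4385 + 3.0934i and -1.4385 - 3.0934i


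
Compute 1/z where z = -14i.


|z|^2 = 0+196 = 196
1/z = (0 + 14i)/196

1/z = 0 + 0.0714i


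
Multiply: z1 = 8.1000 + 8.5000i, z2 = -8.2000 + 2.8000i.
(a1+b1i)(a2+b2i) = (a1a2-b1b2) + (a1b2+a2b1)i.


Real = 8.1*(-8.2) - 8.5*2.8 = -66.42 - 23.8 = -90.22
Imag = 8.1*2.8 - (8.2)*8.5 = 22.68 - (69.7) = -47.02

-90.2200 - 47.0200i


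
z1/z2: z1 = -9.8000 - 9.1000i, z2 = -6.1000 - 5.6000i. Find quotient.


Conjugate of z2 = -6.1000 + 5.6000i
Numerator: (-9.8000 - 9.1000i)(-6.1000 + 5.6000i) = 110.7400 + 0.6300i
Denominator: (-6.1)^2 + (-5.6)^2 = 68.57
Result = (110.7400 + 0.6300i)/68.57

1.6150 + 0.0092i


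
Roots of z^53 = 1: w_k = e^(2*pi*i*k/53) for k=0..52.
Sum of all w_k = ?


The sum of all 53th roots of unity is 0.
Geometric series: (1 - w^53)/(1 - w) = (1-1)/(1-w) = 0 since w^53 = 1, w ≠ 1.
Alternatively: coefficient of z^52 in z^53 - 1 is 0.

0


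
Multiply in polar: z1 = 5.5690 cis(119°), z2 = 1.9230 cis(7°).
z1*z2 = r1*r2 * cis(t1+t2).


r = 5.5690 * 1.9230 = 10.7092
theta = 119° + 7° = 126° = 126° (mod 360)

10.7092 cis(126°)


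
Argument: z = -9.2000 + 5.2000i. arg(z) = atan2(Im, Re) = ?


Re = -9.2, Im = 5.2
arg = atan2(5.2, -9.2) = 150.5241 degrees

arg(z) = 150.5241 degrees


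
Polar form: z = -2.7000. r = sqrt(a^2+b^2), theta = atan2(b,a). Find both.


r = sqrt(7.29+0) = sqrt(7.29) = 2.7000
theta = atan2(0, -2.7) = 180.0000 degrees

r = 2.7000, theta = 180.0000 degrees


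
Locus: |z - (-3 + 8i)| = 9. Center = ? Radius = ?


|z - z0| = r is a circle with center z0 and radius r.
Center = (-3, 8), radius = 9

Circle with center (-3, 8) and radius 9


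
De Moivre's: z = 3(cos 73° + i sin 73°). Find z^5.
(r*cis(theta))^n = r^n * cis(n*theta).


r^5 = 3^5 = 243
n*theta = 5*73° = 365° = 5° (mod 360)
a = 243*cos(5°) = 242.0753
b = 243*sin(5°) = 21.1788

243 cis(5°) = 242.0753 + 21.1788i


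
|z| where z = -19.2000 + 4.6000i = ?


|z| = sqrt((-19.2)^2 + 4.6^2) = sqrt(368.64 + 21.16) = sqrt(389.8) = 19.7434

|z| = 19.7434


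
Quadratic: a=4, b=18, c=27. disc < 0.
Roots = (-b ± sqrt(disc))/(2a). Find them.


disc = 18^2 - 4*4*27 = 324 - 432 = -108
sqrt(|disc|) = sqrt(108) = 10.3923
Real part = -18/(2*4) = -2.2500
Imag part = 10.3923/(2*4) = 1.2990

-2.2500 ± 1.2990i


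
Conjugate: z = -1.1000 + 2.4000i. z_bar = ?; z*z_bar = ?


z_bar = -1.1000 - 2.4000i
z*z_bar = (-1.1)^2 + 2.4^2 = 1.21 + 5.76 = 6.97

z_bar = -1.1000 - 2.4000i, z*z_bar = 6.97


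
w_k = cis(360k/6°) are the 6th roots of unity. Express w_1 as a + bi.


Angle = 360*1/6 = 60°
a = cos(60°) = 0.5000
b = sin(60°) = 0.8660

0.5000 + 0.8660i


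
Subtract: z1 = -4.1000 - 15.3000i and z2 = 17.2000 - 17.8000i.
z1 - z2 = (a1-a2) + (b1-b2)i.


Real: -4.1 - 17.2 = -21.3
Imag: -15.3 + 17.8 = 2.5

-21.3000 + 2.5000i


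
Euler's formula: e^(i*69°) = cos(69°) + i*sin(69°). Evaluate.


cos(69°) = 0.3584
sin(69°) = 0.9336

e^(i*69°) = 0.3584 + 0.9336i


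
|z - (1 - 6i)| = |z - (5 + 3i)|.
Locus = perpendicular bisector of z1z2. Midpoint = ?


Equal distances means the locus is the perpendicular bisector of z1 and z2.
Midpoint = ((1+5)/2, (-6+3)/2) = (3.0000, -1.5000)

Perpendicular bisector through (3.0000, -1.5000)


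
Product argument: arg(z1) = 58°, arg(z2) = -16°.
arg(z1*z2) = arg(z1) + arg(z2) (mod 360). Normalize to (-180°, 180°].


arg(z1*z2) = 58° - 16° = 42°
Normalized to (-180°, 180°]: 42°

42°


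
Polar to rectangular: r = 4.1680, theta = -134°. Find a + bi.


a = 4.1680*cos(-134°) = 4.1680*(-0.69466) = -2.8953
b = 4.1680*sin(-134°) = 4.1680*(-0.71934) = -2.9982

-2.8953 - 2.9982i


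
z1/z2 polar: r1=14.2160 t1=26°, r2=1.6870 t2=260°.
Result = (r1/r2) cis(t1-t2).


r = 14.2160 / 1.6870 = 8.4268
theta = 26° - 260° = -234° = 126° (mod 360)

8.4268 cis(126°)


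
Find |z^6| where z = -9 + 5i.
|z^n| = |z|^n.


|z| = sqrt(81+25) = sqrt(106) = 10.2956
|z^6| = |z|^6 = (sqrt(106))^6 = 106^3 = 1191016

|z^6| = 1191016


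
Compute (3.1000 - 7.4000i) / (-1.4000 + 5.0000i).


Conjugate of z2 = -1.4000 - 5.0000i
Numerator: (3.1000 - 7.4000i)(-1.4000 - 5.0000i) = -41.3400 - 5.1400i
Denominator: (-1.4)^2 + 5^2 = 26.96
Result = (-41.3400 - 5.1400i)/26.96

-1.5334 - 0.1907i


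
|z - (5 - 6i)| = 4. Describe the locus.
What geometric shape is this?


|z - z0| = r is a circle with center z0 and radius r.
Center = (5, -6), radius = 4

Circle with center (5, -6) and radius 4


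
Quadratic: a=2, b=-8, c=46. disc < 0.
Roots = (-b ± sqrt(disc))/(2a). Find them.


disc = (-8)^2 - 4*2*46 = 64 - 368 = -304
sqrt(|disc|) = sqrt(304) = 17.4356
Real part = 8/(2*2) = 2.0000
Imag part = 17.4356/(2*2) = 4.3589

2.0000 ± 4.3589i


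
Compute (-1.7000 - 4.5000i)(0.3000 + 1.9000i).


Real = -1.7*0.3 - (-4.5)*1.9 = -0.51 - (-8.55) = 8.04
Imag = -1.7*1.9 + 0.3*(-4.5) = -3.23 - (1.35) = -4.58

8.0400 - 4.5800i


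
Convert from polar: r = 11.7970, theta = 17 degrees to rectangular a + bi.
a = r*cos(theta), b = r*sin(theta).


a = 11.7970*cos(17°) = 11.7970*0.9563 = 11.2815
b = 11.7970*sin(17°) = 11.7970*0.29237 = 3.4491

11.2815 + 3.4491i


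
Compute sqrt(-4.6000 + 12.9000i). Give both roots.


|z| = sqrt(21.16+166.41) = 13.6956
sqrt((|z|+a)/2) = sqrt((13.6956+(-4.6))/2) = sqrt(4.5478) = 2.1326
sqrt((|z|-a)/2) = sqrt((13.6956-(-4.6))/2) = sqrt(9.1478) = 3.0245

±(2.1326 + 3.0245i) i.e. 2.1326 + 3.0245i and -2.1326 - 3.0245i


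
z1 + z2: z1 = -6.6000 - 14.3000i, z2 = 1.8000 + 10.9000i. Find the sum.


Real: -6.6 + 1.8 = -4.8
Imag: -14.3 + 10.9 = -3.4

-4.8000 - 3.4000i


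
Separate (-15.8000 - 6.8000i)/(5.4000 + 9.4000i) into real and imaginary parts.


Multiply by conjugate: (-15.8000 - 6.8000i)(5.4000 - 9.4000i) / (5.4^2 + 9.4^2)
Numerator real = -15.8*5.4 - (6.8)*9.4 = -149.24
Numerator imag = -6.8*5.4 - (-15.8)*9.4 = 111.8
Denominator = 117.52
Re(z) = -149.24/117.52 = -1.2699
Im(z) = 111.8/117.52 = 0.9513

Re(z) = -1.2699, Im(z) = 0.9513


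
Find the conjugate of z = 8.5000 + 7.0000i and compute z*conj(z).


z_bar = 8.5000 - 7.0000i
z*z_bar = 8.5^2 + 7^2 = 72.25 + 49 = 121.25

z_bar = 8.5000 - 7.0000i, z*z_bar = 121.25


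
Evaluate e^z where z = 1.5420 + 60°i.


e^1.5420 = 4.6739
cos(60°) = 0.5
sin(60°) = 0.86603
Real = 4.6739*0.5 = 2.3370
Imag = 4.6739*0.86603 = 4.0477

2.3370 + 4.0477i


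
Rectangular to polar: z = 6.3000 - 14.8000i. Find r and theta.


r = sqrt(39.69+219.04) = sqrt(258.73) = 16.0851
theta = atan2(-14.8, 6.3) = -66.9417 degrees

r = 16.0851, theta = -66.9417 degrees


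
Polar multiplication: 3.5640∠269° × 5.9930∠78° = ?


r = 3.5640 * 5.9930 = 21.3591
theta = 269° + 78° = 347° = 347° (mod 360)

21.3591 cis(347°)


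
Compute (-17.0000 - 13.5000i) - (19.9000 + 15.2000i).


Real: -17 - 19.9 = -36.9
Imag: -13.5 - 15.2 = -28.7

-36.9000 - 28.7000i


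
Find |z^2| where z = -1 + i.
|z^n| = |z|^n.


|z| = sqrt(1+1) = sqrt(2) = 1.4142
|z^2| = |z|^2 = (sqrt(2))^2 = 2

|z^2| = 2


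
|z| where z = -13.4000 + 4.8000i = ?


|z| = sqrt((-13.4)^2 + 4.8^2) = sqrt(179.56 + 23.04) = sqrt(202.6) = 14.2338

|z| = 14.2338


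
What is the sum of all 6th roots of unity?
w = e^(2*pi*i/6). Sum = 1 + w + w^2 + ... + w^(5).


The sum of all 6th roots of unity is 0.
Geometric series: (1 - w^6)/(1 - w) = (1-1)/(1-w) = 0 since w^6 = 1, w ≠ 1.
Alternatively: coefficient of z^5 in z^6 - 1 is 0.

0


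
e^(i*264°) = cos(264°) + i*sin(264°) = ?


cos(264°) = -0.1045
sin(264°) = -0.9945

e^(i*264°) = -0.1045 - 0.9945i


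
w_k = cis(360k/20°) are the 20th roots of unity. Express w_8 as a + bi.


Angle = 360*8/20 = 144°
a = cos(144°) = -0.8090
b = sin(144°) = 0.5878

-0.8090 + 0.5878i


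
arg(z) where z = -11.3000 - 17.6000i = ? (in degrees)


Re = -11.3, Im = -17.6
arg = atan2(-17.6, -11.3) = -122.7023 degrees

arg(z) = -122.7023 degrees


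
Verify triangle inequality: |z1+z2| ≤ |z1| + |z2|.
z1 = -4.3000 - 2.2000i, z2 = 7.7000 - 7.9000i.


|z1| = sqrt((-4.3)^2 + (-2.2)^2) = sqrt(23.33) = 4.8301
|z2| = sqrt(7.7^2 + (-7.9)^2) = sqrt(121.7) = 11.0318
z1+z2 = 3.4000 - 10.1000i
|z1+z2| = sqrt(113.57) = 10.6569
|z1|+|z2| = 4.8301 + 11.0318 = 15.8619

|z1+z2| = 10.6569 ≤ |z1|+|z2| = 15.8619 (verified)


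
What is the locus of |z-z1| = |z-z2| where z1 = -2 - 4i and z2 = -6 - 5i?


Equal distances means the locus is the perpendicular bisector of z1 and z2.
Midpoint = ((-2+(-6))/2, (-4+(-5))/2) = (-4.0000, -4.5000)

Perpendicular bisector through (-4.0000, -4.5000)


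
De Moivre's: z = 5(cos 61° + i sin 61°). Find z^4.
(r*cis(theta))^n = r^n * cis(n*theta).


r^4 = 5^4 = 625
n*theta = 4*61° = 244° = 244° (mod 360)
a = 625*cos(244°) = -273.9820
b = 625*sin(244°) = -561.7463

625 cis(244°) = -273.9820 - 561.7463i


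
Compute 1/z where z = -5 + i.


|z|^2 = 25+1 = 26
1/z = (-5 - 1i)/26

1/z = -0.1923 - 0.0385i


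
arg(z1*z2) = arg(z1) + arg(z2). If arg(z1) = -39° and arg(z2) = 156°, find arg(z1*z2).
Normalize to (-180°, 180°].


arg(z1*z2) = -39° + 156° = 117°
Normalized to (-180°, 180°]: 117°

117°


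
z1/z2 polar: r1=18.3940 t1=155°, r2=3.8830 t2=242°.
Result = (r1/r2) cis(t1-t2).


r = 18.3940 / 3.8830 = 4.7371
theta = 155° - 242° = -87° = 273° (mod 360)

4.7371 cis(273°)


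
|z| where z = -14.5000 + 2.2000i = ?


|z| = sqrt((-14.5)^2 + 2.2^2) = sqrt(210.25 + 4.84) = sqrt(215.09) = 14.6659

|z| = 14.6659


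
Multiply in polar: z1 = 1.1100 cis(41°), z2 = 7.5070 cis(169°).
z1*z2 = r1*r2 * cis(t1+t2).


r = 1.1100 * 7.5070 = 8.3328
theta = 41° + 169° = 210° = 210° (mod 360)

8.3328 cis(210°)


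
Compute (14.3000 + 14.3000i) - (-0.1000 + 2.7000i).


Real: 14.3 + 0.1 = 14.4
Imag: 14.3 - 2.7 = 11.6

14.4000 + 11.6000i


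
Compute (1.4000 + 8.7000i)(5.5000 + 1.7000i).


Real = 1.4*5.5 - 8.7*1.7 = 7.7 - 14.79 = -7.09
Imag = 1.4*1.7 + 5.5*8.7 = 2.38 + 47.85 = 50.23

-7.0900 + 50.2300i


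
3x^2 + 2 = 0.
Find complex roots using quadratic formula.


disc = 0^2 - 4*3*2 = 0 - 24 = -24
sqrt(|disc|) = sqrt(24) = 4.8990
Real part = 0/(2*3) = 0
Imag part = 4.8990/(2*3) = 0.8165

0 ± 0.8165i


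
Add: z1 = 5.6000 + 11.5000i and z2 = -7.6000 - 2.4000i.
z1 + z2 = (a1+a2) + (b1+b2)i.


Real: 5.6 - 7.6 = -2
Imag: 11.5 - 2.4 = 9.1

-2.0000 + 9.1000i


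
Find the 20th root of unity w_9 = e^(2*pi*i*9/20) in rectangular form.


Angle = 360*9/20 = 162°
a = cos(162°) = -0.9511
b = sin(162°) = 0.3090

-0.9511 + 0.3090i


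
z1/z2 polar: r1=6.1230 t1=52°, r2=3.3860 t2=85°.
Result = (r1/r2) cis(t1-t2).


r = 6.1230 / 3.3860 = 1.8083
theta = 52° - 85° = -33° = 327° (mod 360)

1.8083 cis(327°)


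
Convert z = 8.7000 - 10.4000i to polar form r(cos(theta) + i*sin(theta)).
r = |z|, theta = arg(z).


r = sqrt(75.69+108.16) = sqrt(183.85) = 13.5591
theta = atan2(-10.4, 8.7) = -50.0862 degrees

r = 13.5591, theta = -50.0862 degrees


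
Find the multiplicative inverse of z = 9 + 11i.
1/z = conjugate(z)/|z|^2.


|z|^2 = 81+121 = 202
1/z = (9 - 11i)/202

1/z = 0.0446 - 0.0545i


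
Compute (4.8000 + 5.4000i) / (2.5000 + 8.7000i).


Conjugate of z2 = 2.5000 - 8.7000i
Numerator: (4.8000 + 5.4000i)(2.5000 - 8.7000i) = 58.9800 - 28.2600i
Denominator: 2.5^2 + 8.7^2 = 81.94
Result = (58.9800 - 28.2600i)/81.94

0.7198 - 0.3449i


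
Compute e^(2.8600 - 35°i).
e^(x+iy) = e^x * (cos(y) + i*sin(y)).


e^2.8600 = 17.4615
cos(-35°) = 0.81915
sin(-35°) = -0.573576
Real = 17.4615*0.81915 = 14.3036
Imag = 17.4615*(-0.573576) = -10.0155

14.3036 - 10.0155i


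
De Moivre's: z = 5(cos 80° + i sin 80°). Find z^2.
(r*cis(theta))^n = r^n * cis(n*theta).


r^2 = 5^2 = 25
n*theta = 2*80° = 160° = 160° (mod 360)
a = 25*cos(160°) = -23.4923
b = 25*sin(160°) = 8.5505

25 cis(160°) = -23.4923 + 8.5505i


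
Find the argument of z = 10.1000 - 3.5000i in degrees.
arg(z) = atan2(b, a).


Re = 10.1, Im = -3.5
arg = atan2(-3.5, 10.1) = -19.1130 degrees

arg(z) = -19.1130 degrees


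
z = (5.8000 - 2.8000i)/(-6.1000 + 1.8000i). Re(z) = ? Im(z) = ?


Multiply by conjugate: (5.8000 - 2.8000i)(-6.1000 - 1.8000i) / ((-6.1)^2 + 1.8^2)
Numerator real = 5.8*(-6.1) - (2.8)*1.8 = -40.42
Numerator imag = -2.8*(-6.1) - 5.8*1.8 = 6.64
Denominator = 40.45
Re(z) = -40.42/40.45 = -0.9993
Im(z) = 6.64/40.45 = 0.1642

Re(z) = -0.9993, Im(z) = 0.1642


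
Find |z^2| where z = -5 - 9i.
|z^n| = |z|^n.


|z| = sqrt(25+81) = sqrt(106) = 10.2956
|z^2| = |z|^2 = (sqrt(106))^2 = 106

|z^2| = 106


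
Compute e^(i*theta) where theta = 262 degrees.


cos(262°) = -0.1392
sin(262°) = -0.9903

e^(i*262°) = -0.1392 - 0.9903i


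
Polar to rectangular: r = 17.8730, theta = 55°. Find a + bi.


a = 17.8730*cos(55°) = 17.8730*0.573576 = 10.2515
b = 17.8730*sin(55°) = 17.8730*0.81915 = 14.6407

10.2515 + 14.6407i


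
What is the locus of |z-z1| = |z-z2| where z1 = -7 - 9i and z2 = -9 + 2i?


Equal distances means the locus is the perpendicular bisector of z1 and z2.
Midpoint = ((-7+(-9))/2, (-9+2)/2) = (-8.0000, -3.5000)

Perpendicular bisector through (-8.0000, -3.5000)


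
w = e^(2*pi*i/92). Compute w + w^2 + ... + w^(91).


With w = e^(2*pi*i/92), all 92 of the 92th roots of unity w^0 = 1, w, ..., w^(91) sum to 0: 1 + w + ... + w^(91) = (1 - w^92)/(1 - w) = 0 since w^92 = 1, w ≠ 1.
Removing the root 1: w + w^2 + ... + w^(91) = 0 - 1 = -1

Sum = -1


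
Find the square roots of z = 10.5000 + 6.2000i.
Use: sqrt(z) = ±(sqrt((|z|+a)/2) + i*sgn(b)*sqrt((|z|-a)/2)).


|z| = sqrt(110.25+38.44) = 12.1939
sqrt((|z|+a)/2) = sqrt((12.1939+10.5)/2) = sqrt(11.3469) = 3.3685
sqrt((|z|-a)/2) = sqrt((12.1939-10.5)/2) = sqrt(0.8469) = 0.9203

±(3.3685 + 0.9203i) i.e. 3.3685 + 0.9203i and -3.3685 - 0.9203i


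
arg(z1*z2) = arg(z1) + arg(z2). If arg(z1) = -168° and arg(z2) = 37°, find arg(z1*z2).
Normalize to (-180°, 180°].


arg(z1*z2) = -168° + 37° = -131°
Normalized to (-180°, 180°]: -131°

-131°


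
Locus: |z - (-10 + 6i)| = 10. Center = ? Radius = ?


|z - z0| = r is a circle with center z0 and radius r.
Center = (-10, 6), radius = 10

Circle with center (-10, 6) and radius 10


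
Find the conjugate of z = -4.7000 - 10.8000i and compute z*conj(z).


z_bar = -4.7000 + 10.8000i
z*z_bar = (-4.7)^2 + (-10.8)^2 = 22.09 + 116.64 = 138.73

z_bar = -4.7000 + 10.8000i, z*z_bar = 138.73


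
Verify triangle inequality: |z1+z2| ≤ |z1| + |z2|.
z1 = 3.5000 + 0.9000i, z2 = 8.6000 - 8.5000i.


|z1| = sqrt(3.5^2 + 0.9^2) = sqrt(13.06) = 3.6139
|z2| = sqrt(8.6^2 + (-8.5)^2) = sqrt(146.21) = 12.0917
z1+z2 = 12.1000 - 7.6000i
|z1+z2| = sqrt(204.17) = 14.2888
|z1|+|z2| = 3.6139 + 12.0917 = 15.7056

|z1+z2| = 14.2888 ≤ |z1|+|z2| = 15.7056 (verified)


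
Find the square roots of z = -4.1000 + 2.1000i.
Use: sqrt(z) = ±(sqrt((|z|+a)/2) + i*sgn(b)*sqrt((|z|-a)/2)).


|z| = sqrt(16.81+4.41) = 4.6065
sqrt((|z|+a)/2) = sqrt((4.6065+(-4.1))/2) = sqrt(0.2533) = 0.5032
sqrt((|z|-a)/2) = sqrt((4.6065-(-4.1))/2) = sqrt(4.3533) = 2.0864

±(0.5032 + 2.0864i) i.e. 0.5032 + 2.0864i and -0.5032 - 2.0864i


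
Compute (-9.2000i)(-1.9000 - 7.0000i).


Real = 0*(-1.9) - (-9.2)*(-7) = 0 - 64.4 = -64.4
Imag = 0*(-7) - (1.9)*(-9.2) = 0 + 17.48 = 17.48

-64.4000 + 17.4800i


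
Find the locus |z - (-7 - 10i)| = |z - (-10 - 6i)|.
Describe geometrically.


Equal distances means the locus is the perpendicular bisector of z1 and z2.
Midpoint = ((-7+(-10))/2, (-10+(-6))/2) = (-8.5000, -8.0000)

Perpendicular bisector through (-8.5000, -8.0000)


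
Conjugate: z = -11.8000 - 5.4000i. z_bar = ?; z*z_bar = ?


z_bar = -11.8000 + 5.4000i
z*z_bar = (-11.8)^2 + (-5.4)^2 = 139.24 + 29.16 = 168.4

z_bar = -11.8000 + 5.4000i, z*z_bar = 168.4


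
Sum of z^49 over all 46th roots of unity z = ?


The roots are w_k = w^k with w = e^(2*pi*i/46), and (w^k)^49 = (w^49)^k.
So S = 1 + u + u^2 + ... + u^(45) with u = w^49.
49 = 1*46 + 3, so 49 is not a multiple of 46: u = (w^46)^1 * w^3 = w^3 ≠ 1 (w is a primitive 46th root), while u^46 = (w^46)^49 = 1.
Geometric series: S = (1 - u^46)/(1 - u) = (1 - 1)/(1 - u) = 0

S = 0


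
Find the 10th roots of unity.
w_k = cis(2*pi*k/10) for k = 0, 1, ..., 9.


The 10th roots of unity are cis(360k/10°) for k=0..9
Angle step = 360/10 = 36°
Primitive root: cis(36°)
Primitive root = 0.8090 + 0.5878i

10 roots at angles: 0°, 36°, 72°, 108°, 144°, 180°, 216°, 252°, 288°, 324°


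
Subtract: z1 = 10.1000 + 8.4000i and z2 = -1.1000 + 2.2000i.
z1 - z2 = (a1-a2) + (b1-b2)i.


Real: 10.1 + 1.1 = 11.2
Imag: 8.4 - 2.2 = 6.2

11.2000 + 6.2000i


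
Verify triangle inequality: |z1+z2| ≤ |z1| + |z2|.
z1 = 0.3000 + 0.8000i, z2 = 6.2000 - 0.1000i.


|z1| = sqrt(0.3^2 + 0.8^2) = sqrt(0.73) = 0.8544
|z2| = sqrt(6.2^2 + (-0.1)^2) = sqrt(38.45) = 6.2008
z1+z2 = 6.5000 + 0.7000i
|z1+z2| = sqrt(42.74) = 6.5376
|z1|+|z2| = 0.8544 + 6.2008 = 7.0552

|z1+z2| = 6.5376 ≤ |z1|+|z2| = 7.0552 (verified)


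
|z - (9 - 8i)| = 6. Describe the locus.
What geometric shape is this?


|z - z0| = r is a circle with center z0 and radius r.
Center = (9, -8), radius = 6

Circle with center (9, -8) and radius 6


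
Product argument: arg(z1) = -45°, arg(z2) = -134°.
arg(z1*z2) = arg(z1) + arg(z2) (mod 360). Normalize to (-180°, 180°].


arg(z1*z2) = -45° - 134° = -179°
Normalized to (-180°, 180°]: -179°

-179°


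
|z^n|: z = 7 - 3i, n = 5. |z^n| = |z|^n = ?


|z| = sqrt(49+9) = sqrt(58) = 7.6158
|z^5| = |z|^5 = (sqrt(58))^5 = 58^2 * sqrt(58) = 3364*sqrt(58)

|z^5| = 3364*sqrt(58) ≈ 25619.4607


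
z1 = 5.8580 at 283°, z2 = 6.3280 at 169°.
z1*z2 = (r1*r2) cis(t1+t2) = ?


r = 5.8580 * 6.3280 = 37.0694
theta = 283° + 169° = 452° = 92° (mod 360)

37.0694 cis(92°)


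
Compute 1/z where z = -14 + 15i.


|z|^2 = 196+225 = 421
1/z = (-14 - 15i)/421

1/z = -0.0333 - 0.0356i


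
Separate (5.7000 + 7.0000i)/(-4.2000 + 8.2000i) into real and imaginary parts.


Multiply by conjugate: (5.7000 + 7.0000i)(-4.2000 - 8.2000i) / ((-4.2)^2 + 8.2^2)
Numerator real = 5.7*(-4.2) + 7*8.2 = 33.46
Numerator imag = 7*(-4.2) - 5.7*8.2 = -76.14
Denominator = 84.88
Re(z) = 33.46/84.88 = 0.3942
Im(z) = -76.14/84.88 = -0.8970

Re(z) = 0.3942, Im(z) = -0.8970


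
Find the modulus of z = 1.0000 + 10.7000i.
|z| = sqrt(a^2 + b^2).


|z| = sqrt(1^2 + 10.7^2) = sqrt(1 + 114.49) = sqrt(115.49) = 10.7466

|z| = 10.7466


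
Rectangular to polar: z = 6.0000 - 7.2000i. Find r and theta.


r = sqrt(36+51.84) = sqrt(87.84) = 9.3723
theta = atan2(-7.2, 6) = -50.1944 degrees

r = 9.3723, theta = -50.1944 degrees


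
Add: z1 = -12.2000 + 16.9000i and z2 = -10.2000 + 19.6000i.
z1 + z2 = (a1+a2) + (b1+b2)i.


Real: -12.2 - 10.2 = -22.4
Imag: 16.9 + 19.6 = 36.5

-22.4000 + 36.5000i


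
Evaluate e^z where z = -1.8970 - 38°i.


e^-1.8970 = 0.1500
cos(-38°) = 0.788
sin(-38°) = -0.6157
Real = 0.1500*0.788 = 0.1182
Imag = 0.1500*(-0.6157) = -0.0924

0.1182 - 0.0924i


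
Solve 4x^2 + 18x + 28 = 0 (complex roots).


disc = 18^2 - 4*4*28 = 324 - 448 = -124
sqrt(|disc|) = sqrt(124) = 11.1355
Real part = -18/(2*4) = -2.2500
Imag part = 11.1355/(2*4) = 1.3919

-2.2500 ± 1.3919i


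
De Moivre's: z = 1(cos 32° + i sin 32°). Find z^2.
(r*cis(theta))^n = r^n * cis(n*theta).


r^2 = 1^2 = 1
n*theta = 2*32° = 64° = 64° (mod 360)
a = 1*cos(64°) = 0.4384
b = 1*sin(64°) = 0.8988

1 cis(64°) = 0.4384 + 0.8988i


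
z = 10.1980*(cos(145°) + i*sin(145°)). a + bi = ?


a = 10.1980*cos(145°) = 10.1980*(-0.81915) = -8.3537
b = 10.1980*sin(145°) = 10.1980*0.573576 = 5.8493

-8.3537 + 5.8493i


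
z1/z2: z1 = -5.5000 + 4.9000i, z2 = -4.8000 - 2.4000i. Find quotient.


Conjugate of z2 = -4.8000 + 2.4000i
Numerator: (-5.5000 + 4.9000i)(-4.8000 + 2.4000i) = 14.6400 - 36.7200i
Denominator: (-4.8)^2 + (-2.4)^2 = 28.8
Result = (14.6400 - 36.7200i)/28.8

0.5083 - 1.2750i


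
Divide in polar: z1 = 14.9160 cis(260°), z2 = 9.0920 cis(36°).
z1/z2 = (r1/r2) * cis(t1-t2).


r = 14.9160 / 9.0920 = 1.6406
theta = 260° - 36° = 224° = 224° (mod 360)

1.6406 cis(224°)


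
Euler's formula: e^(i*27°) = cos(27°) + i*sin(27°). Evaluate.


cos(27°) = 0.8910
sin(27°) = 0.4540

e^(i*27°) = 0.8910 + 0.4540i
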